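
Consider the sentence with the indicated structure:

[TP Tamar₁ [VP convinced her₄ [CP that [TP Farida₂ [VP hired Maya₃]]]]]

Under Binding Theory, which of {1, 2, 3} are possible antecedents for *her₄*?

*her* is a pronoun, so Principle B applies: it must be free in its binding domain.
Binding domain of *her₄*: the matrix TP, whose subject is Tamar₁.
*Tamar₁* c-commands the pronoun within its binding domain → coindexation would violate Principle B.
*Farida₂*: the pronoun c-commands this R-expression → coindexation would violate Principle C on *Farida₂*.
*Maya₃*: the pronoun c-commands this R-expression → coindexation would violate Principle C on *Maya₃*.

none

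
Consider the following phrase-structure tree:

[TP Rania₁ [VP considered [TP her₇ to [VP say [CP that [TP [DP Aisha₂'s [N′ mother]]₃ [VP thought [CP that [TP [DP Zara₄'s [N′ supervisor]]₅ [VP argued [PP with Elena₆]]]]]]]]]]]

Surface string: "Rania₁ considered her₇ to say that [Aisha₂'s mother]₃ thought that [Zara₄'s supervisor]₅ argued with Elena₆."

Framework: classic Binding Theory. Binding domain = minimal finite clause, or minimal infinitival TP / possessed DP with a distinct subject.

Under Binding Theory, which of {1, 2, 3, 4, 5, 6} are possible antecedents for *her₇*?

none

*her* is a pronoun, so Principle B applies: it must be free in its binding domain.
Binding domain of *her₇*: the matrix TP, whose subject is Rania₁.
*Rania₁* c-commands the pronoun within its binding domain → coindexation would violate Principle B.
*Aisha₂*: the pronoun c-commands this R-expression → coindexation would violate Principle C on *Aisha₂*.
*[Aisha₂'s mother]₃*: the pronoun c-commands this R-expression → coindexation would violate Principle C on *[Aisha₂'s mother]₃*.
*Zara₄*: the pronoun c-commands this R-expression → coindexation would violate Principle C on *Zara₄*.
*[Zara₄'s supervisor]₅*: the pronoun c-commands this R-expression → coindexation would violate Principle C on *[Zara₄'s supervisor]₅*.
*Elena₆*: the pronoun c-commands this R-expression → coindexation would violate Principle C on *Elena₆*.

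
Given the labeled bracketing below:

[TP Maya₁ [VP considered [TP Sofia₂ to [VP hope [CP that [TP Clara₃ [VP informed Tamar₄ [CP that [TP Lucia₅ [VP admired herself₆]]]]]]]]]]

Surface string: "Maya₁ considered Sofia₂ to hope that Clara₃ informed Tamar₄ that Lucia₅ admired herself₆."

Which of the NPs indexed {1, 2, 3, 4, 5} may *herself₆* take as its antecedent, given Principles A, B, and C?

{5}

*herself* is an anaphor, so Principle A applies: it must be bound in its binding domain.
Binding domain of *herself₆*: the embedded TP, whose subject is Lucia₅.
*Maya₁* c-commands the anaphor but is outside its binding domain → cannot satisfy Principle A.
*Sofia₂* c-commands the anaphor but is outside its binding domain → cannot satisfy Principle A.
*Clara₃* c-commands the anaphor but is outside its binding domain → cannot satisfy Principle A.
*Tamar₄* c-commands the anaphor but is outside its binding domain → cannot satisfy Principle A.
*Lucia₅* c-commands the anaphor within its binding domain → licit binder.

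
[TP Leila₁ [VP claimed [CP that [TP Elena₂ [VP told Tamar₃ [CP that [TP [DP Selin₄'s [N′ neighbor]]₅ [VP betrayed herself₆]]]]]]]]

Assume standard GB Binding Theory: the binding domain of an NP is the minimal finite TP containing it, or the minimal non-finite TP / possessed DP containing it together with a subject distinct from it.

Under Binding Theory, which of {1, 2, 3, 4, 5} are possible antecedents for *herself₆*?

{5}

*herself* is an anaphor, so Principle A applies: it must be bound in its binding domain.
Binding domain of *herself₆*: the embedded TP, whose subject is [Selin₄'s neighbor]₅.
*Leila₁* c-commands the anaphor but is outside its binding domain → cannot satisfy Principle A.
*Elena₂* c-commands the anaphor but is outside its binding domain → cannot satisfy Principle A.
*Tamar₃* c-commands the anaphor but is outside its binding domain → cannot satisfy Principle A.
*Selin₄* does not c-command the anaphor → cannot bind it.
*[Selin₄'s neighbor]₅* c-commands the anaphor within its binding domain → licit binder.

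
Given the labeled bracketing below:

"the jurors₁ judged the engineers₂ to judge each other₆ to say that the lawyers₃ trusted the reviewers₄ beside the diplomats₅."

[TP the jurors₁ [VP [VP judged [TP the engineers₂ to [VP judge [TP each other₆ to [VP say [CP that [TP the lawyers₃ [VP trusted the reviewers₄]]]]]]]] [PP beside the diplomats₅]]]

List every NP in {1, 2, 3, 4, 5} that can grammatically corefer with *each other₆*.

{2}

*each other* is an anaphor, so Principle A applies: it must be bound in its binding domain.
Binding domain of *each other₆*: the embedded TP, whose subject is the engineers₂.
*the jurors₁* c-commands the anaphor but is outside its binding domain → cannot satisfy Principle A.
*the engineers₂* c-commands the anaphor within its binding domain → licit binder.
*the lawyers₃* does not c-command the anaphor → cannot bind it.
*the reviewers₄* does not c-command the anaphor → cannot bind it.
*the diplomats₅* does not c-command the anaphor → cannot bind it.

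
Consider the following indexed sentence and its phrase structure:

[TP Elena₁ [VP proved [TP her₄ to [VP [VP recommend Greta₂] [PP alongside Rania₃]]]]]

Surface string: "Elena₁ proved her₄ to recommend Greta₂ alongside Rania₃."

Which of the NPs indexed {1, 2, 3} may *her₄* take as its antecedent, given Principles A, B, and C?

*her* is a pronoun, so Principle B applies: it must be free in its binding domain.
Binding domain of *her₄*: the matrix TP, whose subject is Elena₁.
*Elena₁* c-commands the pronoun within its binding domain → coindexation would violate Principle B.
*Greta₂*: the pronoun c-commands this R-expression → coindexation would violate Principle C on *Greta₂*.
*Rania₃*: the pronoun c-commands this R-expression → coindexation would violate Principle C on *Rania₃*.

none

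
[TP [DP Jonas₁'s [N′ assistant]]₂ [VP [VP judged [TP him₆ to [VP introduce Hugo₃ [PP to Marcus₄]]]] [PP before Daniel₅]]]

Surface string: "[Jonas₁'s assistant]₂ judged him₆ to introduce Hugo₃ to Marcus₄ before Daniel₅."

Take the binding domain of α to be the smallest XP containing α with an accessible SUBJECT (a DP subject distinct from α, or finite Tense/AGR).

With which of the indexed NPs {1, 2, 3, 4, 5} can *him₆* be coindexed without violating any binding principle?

*him* is a pronoun, so Principle B applies: it must be free in its binding domain.
Binding domain of *him₆*: the matrix TP, whose subject is [Jonas₁'s assistant]₂.
*Jonas₁* and the pronoun do not c-command one another → neither Principle B nor Principle C is at stake; coindexation permitted.
*[Jonas₁'s assistant]₂* c-commands the pronoun within its binding domain → coindexation would violate Principle B.
*Hugo₃*: the pronoun c-commands this R-expression → coindexation would violate Principle C on *Hugo₃*.
*Marcus₄*: the pronoun c-commands this R-expression → coindexation would violate Principle C on *Marcus₄*.
*Daniel₅* and the pronoun do not c-command one another → neither Principle B nor Principle C is at stake; coindexation permitted.

{1, 5}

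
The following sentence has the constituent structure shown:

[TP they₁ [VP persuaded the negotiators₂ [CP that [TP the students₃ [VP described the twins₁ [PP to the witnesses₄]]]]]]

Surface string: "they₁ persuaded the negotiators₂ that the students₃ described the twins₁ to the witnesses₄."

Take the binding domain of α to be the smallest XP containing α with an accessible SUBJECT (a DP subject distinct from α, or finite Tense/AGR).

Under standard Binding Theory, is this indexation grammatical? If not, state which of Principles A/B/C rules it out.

Principle C

The two coindexed NPs are *they₁* and *the twins₁*.
*the twins₁* is an R-expression. Principle C requires it to be free everywhere.
*they₁* c-commands it and carries the same index.
The R-expression is bound → Principle C violation.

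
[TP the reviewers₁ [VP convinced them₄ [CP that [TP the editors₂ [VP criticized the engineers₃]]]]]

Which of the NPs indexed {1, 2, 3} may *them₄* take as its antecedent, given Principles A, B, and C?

none

*them* is a pronoun, so Principle B applies: it must be free in its binding domain.
Binding domain of *them₄*: the matrix TP, whose subject is the reviewers₁.
*the reviewers₁* c-commands the pronoun within its binding domain → coindexation would violate Principle B.
*the editors₂*: the pronoun c-commands this R-expression → coindexation would violate Principle C on *the editors₂*.
*the engineers₃*: the pronoun c-commands this R-expression → coindexation would violate Principle C on *the engineers₃*.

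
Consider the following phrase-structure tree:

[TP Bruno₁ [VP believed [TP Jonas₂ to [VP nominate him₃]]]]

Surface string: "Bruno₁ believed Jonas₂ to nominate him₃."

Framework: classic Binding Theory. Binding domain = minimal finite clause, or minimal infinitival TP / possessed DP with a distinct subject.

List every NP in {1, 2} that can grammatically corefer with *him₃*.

{1}

*him* is a pronoun, so Principle B applies: it must be free in its binding domain.
Binding domain of *him₃*: the embedded TP, whose subject is Jonas₂.
*Bruno₁* c-commands the pronoun but from outside its binding domain, and is not c-commanded by it → coindexation permitted.
*Jonas₂* c-commands the pronoun within its binding domain → coindexation would violate Principle B.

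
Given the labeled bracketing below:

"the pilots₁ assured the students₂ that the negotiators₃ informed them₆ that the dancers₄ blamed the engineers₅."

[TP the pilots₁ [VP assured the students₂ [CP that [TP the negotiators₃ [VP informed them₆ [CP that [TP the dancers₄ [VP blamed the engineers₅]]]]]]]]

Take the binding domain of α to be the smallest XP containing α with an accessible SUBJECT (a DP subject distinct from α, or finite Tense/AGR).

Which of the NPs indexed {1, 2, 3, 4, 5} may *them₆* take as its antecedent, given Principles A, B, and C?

*them* is a pronoun, so Principle B applies: it must be free in its binding domain.
Binding domain of *them₆*: the embedded TP, whose subject is the negotiators₃.
*the pilots₁* c-commands the pronoun but from outside its binding domain, and is not c-commanded by it → coindexation permitted.
*the students₂* c-commands the pronoun but from outside its binding domain, and is not c-commanded by it → coindexation permitted.
*the negotiators₃* c-commands the pronoun within its binding domain → coindexation would violate Principle B.
*the dancers₄*: the pronoun c-commands this R-expression → coindexation would violate Principle C on *the dancers₄*.
*the engineers₅*: the pronoun c-commands this R-expression → coindexation would violate Principle C on *the engineers₅*.

{1, 2}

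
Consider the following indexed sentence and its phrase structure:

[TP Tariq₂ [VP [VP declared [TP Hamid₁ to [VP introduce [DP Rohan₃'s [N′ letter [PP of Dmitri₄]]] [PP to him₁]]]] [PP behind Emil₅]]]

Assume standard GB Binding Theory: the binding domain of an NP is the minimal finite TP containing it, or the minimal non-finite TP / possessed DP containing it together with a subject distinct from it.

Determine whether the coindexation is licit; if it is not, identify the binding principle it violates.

Principle B

The two coindexed NPs are *Hamid₁* and *him₁*.
*him₁* is a pronoun. Its binding domain is the embedded TP, whose subject is Hamid₁.
*Hamid₁* c-commands it within that domain and carries the same index.
The pronoun is locally bound → Principle B violation.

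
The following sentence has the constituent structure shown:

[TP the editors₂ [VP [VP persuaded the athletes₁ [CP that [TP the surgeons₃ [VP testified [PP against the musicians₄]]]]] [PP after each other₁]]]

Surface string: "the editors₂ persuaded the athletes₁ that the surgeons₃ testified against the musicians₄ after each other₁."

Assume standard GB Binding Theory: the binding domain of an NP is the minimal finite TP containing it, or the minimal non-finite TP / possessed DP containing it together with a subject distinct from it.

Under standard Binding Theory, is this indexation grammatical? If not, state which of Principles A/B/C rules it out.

Principle A

The two coindexed NPs are *the athletes₁* and *each other₁*.
*each other₁* is an anaphor. Principle A requires it to be bound within its binding domain — the matrix TP, whose subject is the editors₂.
Within that domain it is c-commanded by *the editors₂*, which does not share its index.
*the athletes₁* does not c-command the anaphor at all.
The anaphor is unbound in its domain → Principle A violation.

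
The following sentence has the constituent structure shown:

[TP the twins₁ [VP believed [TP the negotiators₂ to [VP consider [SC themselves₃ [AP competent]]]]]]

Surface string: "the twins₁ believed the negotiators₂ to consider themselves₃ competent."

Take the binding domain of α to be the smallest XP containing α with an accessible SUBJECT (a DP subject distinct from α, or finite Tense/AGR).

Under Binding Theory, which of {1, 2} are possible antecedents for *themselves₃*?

{2}

*themselves* is an anaphor, so Principle A applies: it must be bound in its binding domain.
Binding domain of *themselves₃*: the embedded TP, whose subject is the negotiators₂.
*the twins₁* c-commands the anaphor but is outside its binding domain → cannot satisfy Principle A.
*the negotiators₂* c-commands the anaphor within its binding domain → licit binder.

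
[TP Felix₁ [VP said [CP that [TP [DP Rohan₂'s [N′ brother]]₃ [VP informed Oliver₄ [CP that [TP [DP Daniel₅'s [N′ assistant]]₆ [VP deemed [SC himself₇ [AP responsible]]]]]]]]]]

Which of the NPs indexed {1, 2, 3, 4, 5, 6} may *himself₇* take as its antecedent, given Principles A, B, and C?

*himself* is an anaphor, so Principle A applies: it must be bound in its binding domain.
Binding domain of *himself₇*: the embedded TP, whose subject is [Daniel₅'s assistant]₆.
*Felix₁* c-commands the anaphor but is outside its binding domain → cannot satisfy Principle A.
*Rohan₂* does not c-command the anaphor → cannot bind it.
*[Rohan₂'s brother]₃* c-commands the anaphor but is outside its binding domain → cannot satisfy Principle A.
*Oliver₄* c-commands the anaphor but is outside its binding domain → cannot satisfy Principle A.
*Daniel₅* does not c-command the anaphor → cannot bind it.
*[Daniel₅'s assistant]₆* c-commands the anaphor within its binding domain → licit binder.

{6}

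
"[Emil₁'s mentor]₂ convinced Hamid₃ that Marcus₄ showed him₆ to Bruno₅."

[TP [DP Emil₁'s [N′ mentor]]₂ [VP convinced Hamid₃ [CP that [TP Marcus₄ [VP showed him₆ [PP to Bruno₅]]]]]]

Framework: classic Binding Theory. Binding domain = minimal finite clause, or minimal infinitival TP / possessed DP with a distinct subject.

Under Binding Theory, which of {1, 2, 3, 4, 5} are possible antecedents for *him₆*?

{1, 2, 3}

*him* is a pronoun, so Principle B applies: it must be free in its binding domain.
Binding domain of *him₆*: the embedded TP, whose subject is Marcus₄.
*Emil₁* and the pronoun do not c-command one another → neither Principle B nor Principle C is at stake; coindexation permitted.
*[Emil₁'s mentor]₂* c-commands the pronoun but from outside its binding domain, and is not c-commanded by it → coindexation permitted.
*Hamid₃* c-commands the pronoun but from outside its binding domain, and is not c-commanded by it → coindexation permitted.
*Marcus₄* c-commands the pronoun within its binding domain → coindexation would violate Principle B.
*Bruno₅*: the pronoun c-commands this R-expression → coindexation would violate Principle C on *Bruno₅*.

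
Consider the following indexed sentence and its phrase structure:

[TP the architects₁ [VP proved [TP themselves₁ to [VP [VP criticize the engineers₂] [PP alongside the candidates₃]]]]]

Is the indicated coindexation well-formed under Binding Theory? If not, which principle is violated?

grammatical

The two coindexed NPs are *the architects₁* and *themselves₁*.
*themselves₁* is an anaphor; its binding domain is the matrix TP, whose subject is the architects₁. *the architects₁* c-commands it within that domain and shares its index, so Principle A is satisfied.
*the architects₁* is an R-expression; *themselves₁* does not c-command it, and no other NP shares its index, so Principle C is satisfied.
All principles are respected.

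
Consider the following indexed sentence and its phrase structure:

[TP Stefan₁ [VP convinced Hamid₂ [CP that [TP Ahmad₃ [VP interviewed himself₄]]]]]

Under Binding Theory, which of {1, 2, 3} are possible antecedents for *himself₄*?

{3}

*himself* is an anaphor, so Principle A applies: it must be bound in its binding domain.
Binding domain of *himself₄*: the embedded TP, whose subject is Ahmad₃.
*Stefan₁* c-commands the anaphor but is outside its binding domain → cannot satisfy Principle A.
*Hamid₂* c-commands the anaphor but is outside its binding domain → cannot satisfy Principle A.
*Ahmad₃* c-commands the anaphor within its binding domain → licit binder.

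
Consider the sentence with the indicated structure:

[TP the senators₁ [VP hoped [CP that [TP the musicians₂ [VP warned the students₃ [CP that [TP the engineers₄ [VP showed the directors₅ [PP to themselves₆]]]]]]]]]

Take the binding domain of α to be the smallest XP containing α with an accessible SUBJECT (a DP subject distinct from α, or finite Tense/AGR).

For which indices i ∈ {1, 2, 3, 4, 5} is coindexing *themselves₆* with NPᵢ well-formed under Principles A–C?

*themselves* is an anaphor, so Principle A applies: it must be bound in its binding domain.
Binding domain of *themselves₆*: the embedded TP, whose subject is the engineers₄.
*the senators₁* c-commands the anaphor but is outside its binding domain → cannot satisfy Principle A.
*the musicians₂* c-commands the anaphor but is outside its binding domain → cannot satisfy Principle A.
*the students₃* c-commands the anaphor but is outside its binding domain → cannot satisfy Principle A.
*the engineers₄* c-commands the anaphor within its binding domain → licit binder.
*the directors₅* c-commands the anaphor within its binding domain → licit binder.

{4, 5}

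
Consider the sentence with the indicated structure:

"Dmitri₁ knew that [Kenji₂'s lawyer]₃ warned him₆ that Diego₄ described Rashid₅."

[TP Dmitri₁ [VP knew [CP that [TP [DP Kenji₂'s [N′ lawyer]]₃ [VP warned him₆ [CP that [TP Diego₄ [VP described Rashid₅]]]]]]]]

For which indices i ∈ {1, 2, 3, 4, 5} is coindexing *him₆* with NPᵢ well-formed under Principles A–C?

{1, 2}

*him* is a pronoun, so Principle B applies: it must be free in its binding domain.
Binding domain of *him₆*: the embedded TP, whose subject is [Kenji₂'s lawyer]₃.
*Dmitri₁* c-commands the pronoun but from outside its binding domain, and is not c-commanded by it → coindexation permitted.
*Kenji₂* and the pronoun do not c-command one another → neither Principle B nor Principle C is at stake; coindexation permitted.
*[Kenji₂'s lawyer]₃* c-commands the pronoun within its binding domain → coindexation would violate Principle B.
*Diego₄*: the pronoun c-commands this R-expression → coindexation would violate Principle C on *Diego₄*.
*Rashid₅*: the pronoun c-commands this R-expression → coindexation would violate Principle C on *Rashid₅*.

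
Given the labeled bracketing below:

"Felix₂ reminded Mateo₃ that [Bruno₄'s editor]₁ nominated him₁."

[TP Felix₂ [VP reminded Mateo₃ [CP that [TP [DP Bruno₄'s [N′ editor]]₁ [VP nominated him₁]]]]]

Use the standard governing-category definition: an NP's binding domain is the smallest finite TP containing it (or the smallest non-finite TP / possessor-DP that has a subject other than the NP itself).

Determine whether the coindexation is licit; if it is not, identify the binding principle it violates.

The two coindexed NPs are *[Bruno₄'s editor]₁* and *him₁*.
*him₁* is a pronoun. Its binding domain is the embedded TP, whose subject is [Bruno₄'s editor]₁.
*[Bruno₄'s editor]₁* c-commands it within that domain and carries the same index.
The pronoun is locally bound → Principle B violation.

Principle B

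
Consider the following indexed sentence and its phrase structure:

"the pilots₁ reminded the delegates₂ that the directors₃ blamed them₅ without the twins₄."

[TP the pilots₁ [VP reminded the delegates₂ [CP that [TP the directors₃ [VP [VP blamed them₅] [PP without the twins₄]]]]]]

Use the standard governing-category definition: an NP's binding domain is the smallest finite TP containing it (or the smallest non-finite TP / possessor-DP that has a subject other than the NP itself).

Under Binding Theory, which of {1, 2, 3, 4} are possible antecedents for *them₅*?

*them* is a pronoun, so Principle B applies: it must be free in its binding domain.
Binding domain of *them₅*: the embedded TP, whose subject is the directors₃.
*the pilots₁* c-commands the pronoun but from outside its binding domain, and is not c-commanded by it → coindexation permitted.
*the delegates₂* c-commands the pronoun but from outside its binding domain, and is not c-commanded by it → coindexation permitted.
*the directors₃* c-commands the pronoun within its binding domain → coindexation would violate Principle B.
*the twins₄* and the pronoun do not c-command one another → neither Principle B nor Principle C is at stake; coindexation permitted.

{1, 2, 4}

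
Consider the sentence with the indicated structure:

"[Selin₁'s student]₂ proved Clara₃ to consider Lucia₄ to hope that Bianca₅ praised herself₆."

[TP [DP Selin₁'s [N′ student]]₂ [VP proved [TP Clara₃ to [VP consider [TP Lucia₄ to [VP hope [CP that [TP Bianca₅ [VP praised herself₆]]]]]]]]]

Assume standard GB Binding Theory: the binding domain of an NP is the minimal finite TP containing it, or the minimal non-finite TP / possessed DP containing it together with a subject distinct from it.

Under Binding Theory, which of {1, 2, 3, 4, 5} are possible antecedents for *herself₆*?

*herself* is an anaphor, so Principle A applies: it must be bound in its binding domain.
Binding domain of *herself₆*: the embedded TP, whose subject is Bianca₅.
*Selin₁* does not c-command the anaphor → cannot bind it.
*[Selin₁'s student]₂* c-commands the anaphor but is outside its binding domain → cannot satisfy Principle A.
*Clara₃* c-commands the anaphor but is outside its binding domain → cannot satisfy Principle A.
*Lucia₄* c-commands the anaphor but is outside its binding domain → cannot satisfy Principle A.
*Bianca₅* c-commands the anaphor within its binding domain → licit binder.

{5}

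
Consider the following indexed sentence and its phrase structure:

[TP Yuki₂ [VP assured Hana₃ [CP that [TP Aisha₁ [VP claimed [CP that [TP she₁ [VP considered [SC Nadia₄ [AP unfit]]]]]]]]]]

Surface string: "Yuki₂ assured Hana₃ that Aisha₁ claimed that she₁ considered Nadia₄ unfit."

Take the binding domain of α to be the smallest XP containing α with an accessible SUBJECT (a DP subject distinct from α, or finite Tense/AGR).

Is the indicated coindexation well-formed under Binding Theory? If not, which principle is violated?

The two coindexed NPs are *Aisha₁* and *she₁*.
*she₁* is a pronoun; nothing c-commands it within its binding domain (the embedded TP.), so Principle B holds trivially.
*Aisha₁* is an R-expression; *she₁* does not c-command it, and no other NP shares its index, so Principle C is satisfied.
All principles are respected.

grammatical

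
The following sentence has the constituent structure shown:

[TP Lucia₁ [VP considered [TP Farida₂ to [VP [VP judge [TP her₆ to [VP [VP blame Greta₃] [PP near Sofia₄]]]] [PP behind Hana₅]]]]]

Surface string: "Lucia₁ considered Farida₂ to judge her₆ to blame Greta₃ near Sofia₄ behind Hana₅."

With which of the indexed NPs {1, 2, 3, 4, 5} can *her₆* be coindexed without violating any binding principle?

*her* is a pronoun, so Principle B applies: it must be free in its binding domain.
Binding domain of *her₆*: the embedded TP, whose subject is Farida₂.
*Lucia₁* c-commands the pronoun but from outside its binding domain, and is not c-commanded by it → coindexation permitted.
*Farida₂* c-commands the pronoun within its binding domain → coindexation would violate Principle B.
*Greta₃*: the pronoun c-commands this R-expression → coindexation would violate Principle C on *Greta₃*.
*Sofia₄*: the pronoun c-commands this R-expression → coindexation would violate Principle C on *Sofia₄*.
*Hana₅* and the pronoun do not c-command one another → neither Principle B nor Principle C is at stake; coindexation permitted.

{1, 5}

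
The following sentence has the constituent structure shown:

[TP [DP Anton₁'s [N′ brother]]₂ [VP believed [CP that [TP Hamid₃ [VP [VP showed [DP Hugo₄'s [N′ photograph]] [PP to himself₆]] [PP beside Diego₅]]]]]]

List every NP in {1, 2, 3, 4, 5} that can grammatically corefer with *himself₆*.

*himself* is an anaphor, so Principle A applies: it must be bound in its binding domain.
Binding domain of *himself₆*: the embedded TP, whose subject is Hamid₃.
*Anton₁* does not c-command the anaphor → cannot bind it.
*[Anton₁'s brother]₂* c-commands the anaphor but is outside its binding domain → cannot satisfy Principle A.
*Hamid₃* c-commands the anaphor within its binding domain → licit binder.
*Hugo₄* does not c-command the anaphor → cannot bind it.
*Diego₅* does not c-command the anaphor → cannot bind it.

{3}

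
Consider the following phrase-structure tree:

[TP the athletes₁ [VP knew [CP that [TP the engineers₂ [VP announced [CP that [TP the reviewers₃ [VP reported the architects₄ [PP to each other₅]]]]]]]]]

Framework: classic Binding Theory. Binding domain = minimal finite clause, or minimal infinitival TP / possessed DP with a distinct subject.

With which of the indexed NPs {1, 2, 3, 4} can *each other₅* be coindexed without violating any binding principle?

{3, 4}

*each other* is an anaphor, so Principle A applies: it must be bound in its binding domain.
Binding domain of *each other₅*: the embedded TP, whose subject is the reviewers₃.
*the athletes₁* c-commands the anaphor but is outside its binding domain → cannot satisfy Principle A.
*the engineers₂* c-commands the anaphor but is outside its binding domain → cannot satisfy Principle A.
*the reviewers₃* c-commands the anaphor within its binding domain → licit binder.
*the architects₄* c-commands the anaphor within its binding domain → licit binder.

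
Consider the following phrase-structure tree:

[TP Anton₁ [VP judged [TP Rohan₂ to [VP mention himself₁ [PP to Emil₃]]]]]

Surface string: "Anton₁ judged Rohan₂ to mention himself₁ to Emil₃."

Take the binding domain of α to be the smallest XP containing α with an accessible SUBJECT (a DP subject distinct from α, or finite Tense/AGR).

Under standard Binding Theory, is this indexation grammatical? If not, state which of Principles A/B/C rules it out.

The two coindexed NPs are *Anton₁* and *himself₁*.
*himself₁* is an anaphor. Principle A requires it to be bound within its binding domain — the embedded TP, whose subject is Rohan₂.
Within that domain it is c-commanded by *Rohan₂*, which does not share its index.
*Anton₁* does c-command the anaphor, but from outside its binding domain.
The anaphor is unbound in its domain → Principle A violation.

Principle A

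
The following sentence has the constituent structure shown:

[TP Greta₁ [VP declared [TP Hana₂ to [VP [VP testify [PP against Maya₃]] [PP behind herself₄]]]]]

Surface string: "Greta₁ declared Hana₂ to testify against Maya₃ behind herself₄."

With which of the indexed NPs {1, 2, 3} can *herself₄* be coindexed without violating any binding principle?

{2}

*herself* is an anaphor, so Principle A applies: it must be bound in its binding domain.
Binding domain of *herself₄*: the embedded TP, whose subject is Hana₂.
*Greta₁* c-commands the anaphor but is outside its binding domain → cannot satisfy Principle A.
*Hana₂* c-commands the anaphor within its binding domain → licit binder.
*Maya₃* does not c-command the anaphor → cannot bind it.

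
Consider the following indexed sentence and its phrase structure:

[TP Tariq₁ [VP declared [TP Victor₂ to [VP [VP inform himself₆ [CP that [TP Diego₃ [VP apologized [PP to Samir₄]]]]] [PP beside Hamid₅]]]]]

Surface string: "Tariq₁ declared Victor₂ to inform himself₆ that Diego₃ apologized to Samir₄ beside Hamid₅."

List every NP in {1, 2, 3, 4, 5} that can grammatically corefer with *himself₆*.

{2}

*himself* is an anaphor, so Principle A applies: it must be bound in its binding domain.
Binding domain of *himself₆*: the embedded TP, whose subject is Victor₂.
*Tariq₁* c-commands the anaphor but is outside its binding domain → cannot satisfy Principle A.
*Victor₂* c-commands the anaphor within its binding domain → licit binder.
*Diego₃* does not c-command the anaphor → cannot bind it.
*Samir₄* does not c-command the anaphor → cannot bind it.
*Hamid₅* does not c-command the anaphor → cannot bind it.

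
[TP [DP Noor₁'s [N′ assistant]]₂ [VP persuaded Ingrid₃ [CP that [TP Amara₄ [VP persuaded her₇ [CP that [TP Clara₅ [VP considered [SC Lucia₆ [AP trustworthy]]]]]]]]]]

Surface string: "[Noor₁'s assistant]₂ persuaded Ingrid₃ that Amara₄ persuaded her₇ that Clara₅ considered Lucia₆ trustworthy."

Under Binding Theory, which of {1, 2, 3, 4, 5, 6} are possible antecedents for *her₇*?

{1, 2, 3}

*her* is a pronoun, so Principle B applies: it must be free in its binding domain.
Binding domain of *her₇*: the embedded TP, whose subject is Amara₄.
*Noor₁* and the pronoun do not c-command one another → neither Principle B nor Principle C is at stake; coindexation permitted.
*[Noor₁'s assistant]₂* c-commands the pronoun but from outside its binding domain, and is not c-commanded by it → coindexation permitted.
*Ingrid₃* c-commands the pronoun but from outside its binding domain, and is not c-commanded by it → coindexation permitted.
*Amara₄* c-commands the pronoun within its binding domain → coindexation would violate Principle B.
*Clara₅*: the pronoun c-commands this R-expression → coindexation would violate Principle C on *Clara₅*.
*Lucia₆*: the pronoun c-commands this R-expression → coindexation would violate Principle C on *Lucia₆*.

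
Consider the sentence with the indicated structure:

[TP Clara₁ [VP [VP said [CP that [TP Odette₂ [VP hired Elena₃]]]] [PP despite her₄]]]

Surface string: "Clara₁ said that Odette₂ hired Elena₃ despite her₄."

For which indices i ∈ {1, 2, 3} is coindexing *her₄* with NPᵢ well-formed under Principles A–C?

*her* is a pronoun, so Principle B applies: it must be free in its binding domain.
Binding domain of *her₄*: the matrix TP, whose subject is Clara₁.
*Clara₁* c-commands the pronoun within its binding domain → coindexation would violate Principle B.
*Odette₂* and the pronoun do not c-command one another → neither Principle B nor Principle C is at stake; coindexation permitted.
*Elena₃* and the pronoun do not c-command one another → neither Principle B nor Principle C is at stake; coindexation permitted.

{2, 3}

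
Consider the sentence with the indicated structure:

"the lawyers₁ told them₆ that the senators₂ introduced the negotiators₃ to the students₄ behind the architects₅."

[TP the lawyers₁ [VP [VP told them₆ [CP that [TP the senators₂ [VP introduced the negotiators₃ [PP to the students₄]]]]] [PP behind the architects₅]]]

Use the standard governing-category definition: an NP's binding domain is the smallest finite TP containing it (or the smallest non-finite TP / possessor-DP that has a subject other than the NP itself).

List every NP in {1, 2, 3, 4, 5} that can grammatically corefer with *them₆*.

{5}

*them* is a pronoun, so Principle B applies: it must be free in its binding domain.
Binding domain of *them₆*: the matrix TP, whose subject is the lawyers₁.
*the lawyers₁* c-commands the pronoun within its binding domain → coindexation would violate Principle B.
*the senators₂*: the pronoun c-commands this R-expression → coindexation would violate Principle C on *the senators₂*.
*the negotiators₃*: the pronoun c-commands this R-expression → coindexation would violate Principle C on *the negotiators₃*.
*the students₄*: the pronoun c-commands this R-expression → coindexation would violate Principle C on *the students₄*.
*the architects₅* and the pronoun do not c-command one another → neither Principle B nor Principle C is at stake; coindexation permitted.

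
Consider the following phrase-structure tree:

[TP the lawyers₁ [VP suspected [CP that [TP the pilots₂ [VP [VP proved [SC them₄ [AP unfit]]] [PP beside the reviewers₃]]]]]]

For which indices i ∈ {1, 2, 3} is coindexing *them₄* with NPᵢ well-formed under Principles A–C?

{1, 3}

*them* is a pronoun, so Principle B applies: it must be free in its binding domain.
Binding domain of *them₄*: the embedded TP, whose subject is the pilots₂.
*the lawyers₁* c-commands the pronoun but from outside its binding domain, and is not c-commanded by it → coindexation permitted.
*the pilots₂* c-commands the pronoun within its binding domain → coindexation would violate Principle B.
*the reviewers₃* and the pronoun do not c-command one another → neither Principle B nor Principle C is at stake; coindexation permitted.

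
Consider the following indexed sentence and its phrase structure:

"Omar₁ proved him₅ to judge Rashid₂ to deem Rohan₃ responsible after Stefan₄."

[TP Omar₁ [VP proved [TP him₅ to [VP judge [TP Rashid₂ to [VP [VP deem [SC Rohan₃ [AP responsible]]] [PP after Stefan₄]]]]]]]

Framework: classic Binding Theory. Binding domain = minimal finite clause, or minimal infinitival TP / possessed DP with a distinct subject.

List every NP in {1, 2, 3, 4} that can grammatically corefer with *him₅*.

none

*him* is a pronoun, so Principle B applies: it must be free in its binding domain.
Binding domain of *him₅*: the matrix TP, whose subject is Omar₁.
*Omar₁* c-commands the pronoun within its binding domain → coindexation would violate Principle B.
*Rashid₂*: the pronoun c-commands this R-expression → coindexation would violate Principle C on *Rashid₂*.
*Rohan₃*: the pronoun c-commands this R-expression → coindexation would violate Principle C on *Rohan₃*.
*Stefan₄*: the pronoun c-commands this R-expression → coindexation would violate Principle C on *Stefan₄*.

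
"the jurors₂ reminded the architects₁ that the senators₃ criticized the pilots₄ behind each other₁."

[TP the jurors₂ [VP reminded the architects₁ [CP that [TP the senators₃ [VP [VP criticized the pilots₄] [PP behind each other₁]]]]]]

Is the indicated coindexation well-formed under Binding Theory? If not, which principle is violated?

The two coindexed NPs are *the architects₁* and *each other₁*.
*each other₁* is an anaphor. Principle A requires it to be bound within its binding domain — the embedded TP, whose subject is the senators₃.
Within that domain it is c-commanded by *the senators₃*, which does not share its index.
*the architects₁* does c-command the anaphor, but from outside its binding domain.
The anaphor is unbound in its domain → Principle A violation.

Principle A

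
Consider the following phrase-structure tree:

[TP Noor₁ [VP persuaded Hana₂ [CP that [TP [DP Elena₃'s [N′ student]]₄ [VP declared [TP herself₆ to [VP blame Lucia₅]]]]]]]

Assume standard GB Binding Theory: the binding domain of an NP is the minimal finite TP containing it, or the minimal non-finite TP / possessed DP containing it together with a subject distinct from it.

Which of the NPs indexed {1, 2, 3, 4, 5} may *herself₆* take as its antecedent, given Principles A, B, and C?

*herself* is an anaphor, so Principle A applies: it must be bound in its binding domain.
Binding domain of *herself₆*: the embedded TP, whose subject is [Elena₃'s student]₄.
*Noor₁* c-commands the anaphor but is outside its binding domain → cannot satisfy Principle A.
*Hana₂* c-commands the anaphor but is outside its binding domain → cannot satisfy Principle A.
*Elena₃* does not c-command the anaphor → cannot bind it.
*[Elena₃'s student]₄* c-commands the anaphor within its binding domain → licit binder.
*Lucia₅* does not c-command the anaphor → cannot bind it.

{4}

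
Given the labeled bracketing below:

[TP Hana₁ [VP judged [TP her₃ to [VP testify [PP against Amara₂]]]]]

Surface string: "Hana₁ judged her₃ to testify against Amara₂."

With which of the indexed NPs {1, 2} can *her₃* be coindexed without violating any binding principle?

none

*her* is a pronoun, so Principle B applies: it must be free in its binding domain.
Binding domain of *her₃*: the matrix TP, whose subject is Hana₁.
*Hana₁* c-commands the pronoun within its binding domain → coindexation would violate Principle B.
*Amara₂*: the pronoun c-commands this R-expression → coindexation would violate Principle C on *Amara₂*.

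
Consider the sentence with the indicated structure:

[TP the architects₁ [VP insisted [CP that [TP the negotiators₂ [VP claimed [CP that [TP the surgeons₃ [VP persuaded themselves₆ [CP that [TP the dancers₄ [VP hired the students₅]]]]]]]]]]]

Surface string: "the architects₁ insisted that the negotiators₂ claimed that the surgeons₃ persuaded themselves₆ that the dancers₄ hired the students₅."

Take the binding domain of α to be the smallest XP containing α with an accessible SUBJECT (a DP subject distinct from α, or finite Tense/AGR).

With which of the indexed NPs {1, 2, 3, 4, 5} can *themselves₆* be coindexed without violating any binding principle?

*themselves* is an anaphor, so Principle A applies: it must be bound in its binding domain.
Binding domain of *themselves₆*: the embedded TP, whose subject is the surgeons₃.
*the architects₁* c-commands the anaphor but is outside its binding domain → cannot satisfy Principle A.
*the negotiators₂* c-commands the anaphor but is outside its binding domain → cannot satisfy Principle A.
*the surgeons₃* c-commands the anaphor within its binding domain → licit binder.
*the dancers₄* does not c-command the anaphor → cannot bind it.
*the students₅* does not c-command the anaphor → cannot bind it.

{3}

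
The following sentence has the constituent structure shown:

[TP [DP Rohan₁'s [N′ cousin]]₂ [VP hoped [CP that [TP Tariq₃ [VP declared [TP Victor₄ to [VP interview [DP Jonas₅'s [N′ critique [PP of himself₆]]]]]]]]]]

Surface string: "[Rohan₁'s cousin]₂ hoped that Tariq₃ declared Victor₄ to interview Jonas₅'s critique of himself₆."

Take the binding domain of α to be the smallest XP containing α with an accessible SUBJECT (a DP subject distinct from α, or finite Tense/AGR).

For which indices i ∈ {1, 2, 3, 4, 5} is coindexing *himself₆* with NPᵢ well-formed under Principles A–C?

{5}

*himself* is an anaphor, so Principle A applies: it must be bound in its binding domain.
Binding domain of *himself₆*: the possessed DP, whose subject is Jonas₅.
*Rohan₁* does not c-command the anaphor → cannot bind it.
*[Rohan₁'s cousin]₂* c-commands the anaphor but is outside its binding domain → cannot satisfy Principle A.
*Tariq₃* c-commands the anaphor but is outside its binding domain → cannot satisfy Principle A.
*Victor₄* c-commands the anaphor but is outside its binding domain → cannot satisfy Principle A.
*Jonas₅* c-commands the anaphor within its binding domain → licit binder.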